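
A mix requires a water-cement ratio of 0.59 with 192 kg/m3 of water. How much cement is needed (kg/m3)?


Cement = water / (w/c)
= 192 / 0.59
= 325.4 kg/m3

325.4


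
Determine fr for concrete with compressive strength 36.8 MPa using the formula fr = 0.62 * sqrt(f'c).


fr = 0.62 * sqrt(36.8)
= 3.761 MPa

3.761


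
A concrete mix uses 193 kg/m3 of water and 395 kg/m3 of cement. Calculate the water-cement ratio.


w/c = water / cement
w/c = 193 / 395 = 0.489

0.489


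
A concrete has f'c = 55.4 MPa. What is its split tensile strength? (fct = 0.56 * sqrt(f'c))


fct = 0.56 * sqrt(55.4)
= 0.56 * 7.443
= 4.168 MPa

4.168


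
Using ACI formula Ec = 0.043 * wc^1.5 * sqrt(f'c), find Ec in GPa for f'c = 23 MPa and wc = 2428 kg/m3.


Ec = 0.043 * 2428^1.5 * sqrt(23) / 1000
= 24.67 GPa

24.67


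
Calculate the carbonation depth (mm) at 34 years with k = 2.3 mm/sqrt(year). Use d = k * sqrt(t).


depth = k * sqrt(t)
= 2.3 * sqrt(34)
= 13.41 mm

13.41


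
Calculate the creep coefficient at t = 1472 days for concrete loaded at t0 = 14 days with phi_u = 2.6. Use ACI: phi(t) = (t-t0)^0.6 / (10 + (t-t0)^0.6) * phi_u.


dt = 1472 - 14 = 1458
phi = 1458^0.6 / (10 + 1458^0.6) * 2.6
= 2.308

2.308


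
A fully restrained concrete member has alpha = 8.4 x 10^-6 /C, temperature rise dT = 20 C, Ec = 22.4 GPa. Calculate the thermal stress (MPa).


sigma = alpha * dT * Ec
= 8.4e-6 * 20 * 22.4 * 1000
= 3.763 MPa

3.763


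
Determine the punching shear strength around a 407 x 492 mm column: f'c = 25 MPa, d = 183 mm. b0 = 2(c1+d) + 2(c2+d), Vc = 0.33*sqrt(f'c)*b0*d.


b0 = 2*(407 + 183) + 2*(492 + 183) = 2530 mm
Vc = 0.33 * sqrt(25) * 2530 * 183 / 1000
= 763.93 kN

763.93


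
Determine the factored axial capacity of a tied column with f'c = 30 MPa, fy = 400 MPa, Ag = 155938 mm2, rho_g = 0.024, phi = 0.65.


Ast = rho * Ag = 0.024 * 155938 = 3742.512 mm2
phi*Pn = 0.65 * 0.80 * (0.85 * 30 * (155938 - 3742.512) + 400 * 3742.512) / 1000
= 2796.55 kN

2796.55


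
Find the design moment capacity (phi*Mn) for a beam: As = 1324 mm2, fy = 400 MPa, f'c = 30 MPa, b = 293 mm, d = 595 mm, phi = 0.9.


a = As * fy / (0.85 * f'c * b)
= 1324 * 400 / (0.85 * 30 * 293)
= 70.8827 mm
Mn = As * fy * (d - a/2) / 10^6
= 296.3423 kN-m
phi*Mn = 0.9 * 296.3423 = 266.71 kN-m

266.71


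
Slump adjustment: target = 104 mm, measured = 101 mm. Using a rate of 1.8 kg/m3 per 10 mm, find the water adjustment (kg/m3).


Difference = 104 - 101 = 3 mm
Water adjustment = 3 * 1.8 / 10 = 0.5 kg/m3

0.5


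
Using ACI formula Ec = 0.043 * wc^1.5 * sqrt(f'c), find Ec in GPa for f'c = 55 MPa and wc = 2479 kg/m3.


Ec = 0.043 * 2479^1.5 * sqrt(55) / 1000
= 39.36 GPa

39.36


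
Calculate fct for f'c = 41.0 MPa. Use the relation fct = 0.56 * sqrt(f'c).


fct = 0.56 * sqrt(41.0)
= 0.56 * 6.403
= 3.586 MPa

3.586


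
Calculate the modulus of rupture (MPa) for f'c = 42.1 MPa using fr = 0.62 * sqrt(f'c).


fr = 0.62 * sqrt(42.1)
= 4.023 MPa

4.023


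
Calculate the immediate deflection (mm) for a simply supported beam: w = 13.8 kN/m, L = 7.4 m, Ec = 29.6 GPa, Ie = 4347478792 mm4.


Convert: L = 7.4 m = 7400 mm, Ec = 29.6 GPa = 29600 MPa
delta = 5 * 13.8 * 7400^4 / (384 * 29600 * 4347478792)
= 4.19 mm

4.19


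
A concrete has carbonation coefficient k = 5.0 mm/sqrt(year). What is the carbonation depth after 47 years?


depth = k * sqrt(t)
= 5.0 * sqrt(47)
= 34.28 mm

34.28


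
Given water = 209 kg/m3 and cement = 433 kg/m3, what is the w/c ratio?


w/c = water / cement
w/c = 209 / 433 = 0.483

0.483


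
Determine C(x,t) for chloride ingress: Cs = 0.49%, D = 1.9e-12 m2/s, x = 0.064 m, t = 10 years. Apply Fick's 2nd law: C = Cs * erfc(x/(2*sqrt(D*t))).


t_seconds = 10 * 365.25 * 24 * 3600 = 315576000.0 s
arg = 0.064 / (2 * sqrt(1.9e-12 * 315576000.0))
= 1.3068
erfc(1.3068) = 0.0646
C = 0.49 * 0.0646 = 0.0316%

0.0316


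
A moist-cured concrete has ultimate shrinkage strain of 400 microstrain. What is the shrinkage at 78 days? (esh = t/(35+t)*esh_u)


esh(78) = 78 / (35 + 78) * 400
= 78 / 113 * 400
= 276.1 microstrain

276.1


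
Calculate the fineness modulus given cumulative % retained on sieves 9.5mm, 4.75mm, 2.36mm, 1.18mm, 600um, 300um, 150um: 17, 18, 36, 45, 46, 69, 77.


FM = sum(cumulative % retained) / 100
= 308 / 100
= 3.08

3.08


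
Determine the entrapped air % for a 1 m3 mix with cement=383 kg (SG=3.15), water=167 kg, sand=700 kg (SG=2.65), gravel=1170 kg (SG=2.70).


Vol cement = 383 / (3.15 * 1000) = 0.121587 m3
Vol water = 167 / 1000 = 0.167 m3
Vol sand = 700 / (2.65 * 1000) = 0.264151 m3
Vol gravel = 1170 / (2.70 * 1000) = 0.433333 m3
Total solid + water volume = 0.986072 m3
Air = (1 - 0.986072) * 100 = 1.39%

1.39


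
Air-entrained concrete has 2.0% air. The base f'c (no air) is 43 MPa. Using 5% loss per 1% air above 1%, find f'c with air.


Strength loss = (2.0 - 1) * 5 = 5.0%
f'c = 43 * (1 - 5.0/100)
= 40.85 MPa

40.85


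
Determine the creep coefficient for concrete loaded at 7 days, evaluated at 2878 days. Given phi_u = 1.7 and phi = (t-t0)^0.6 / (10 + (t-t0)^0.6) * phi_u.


dt = 2878 - 7 = 2871
phi = 2871^0.6 / (10 + 2871^0.6) * 1.7
= 1.568

1.568


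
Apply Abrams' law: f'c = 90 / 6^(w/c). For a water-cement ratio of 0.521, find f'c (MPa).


f'c = 90 / 6^0.521
= 90 / 2.543
= 35.39 MPa

35.39


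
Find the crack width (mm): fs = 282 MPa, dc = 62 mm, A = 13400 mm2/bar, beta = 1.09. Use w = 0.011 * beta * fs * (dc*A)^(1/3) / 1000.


w = 0.011 * beta * fs * (dc * A)^(1/3) / 1000
= 0.011 * 1.09 * 282 * (62 * 13400)^(1/3) / 1000
= 0.318 mm

0.318


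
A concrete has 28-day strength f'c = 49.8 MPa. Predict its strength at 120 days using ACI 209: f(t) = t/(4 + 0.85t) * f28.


f(120) = 120 / (4 + 0.85 * 120) * 49.8
= 120 / 106.0 * 49.8
= 56.38 MPa

56.38


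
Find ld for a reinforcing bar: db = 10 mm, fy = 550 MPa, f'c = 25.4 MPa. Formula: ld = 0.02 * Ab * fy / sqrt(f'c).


Ab = pi * 10^2 / 4 = 78.54 mm2
ld = 0.02 * 78.54 * 550 / sqrt(25.4)
= 171.4 mm

171.4


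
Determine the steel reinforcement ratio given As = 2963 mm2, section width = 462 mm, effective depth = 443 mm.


rho = As / (b * d)
= 2963 / (462 * 443)
= 0.0145

0.0145


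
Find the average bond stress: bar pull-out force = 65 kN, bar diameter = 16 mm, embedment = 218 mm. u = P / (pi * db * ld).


u = P / (pi * db * ld)
= 65 * 1000 / (pi * 16 * 218)
= 5.932 MPa

5.932


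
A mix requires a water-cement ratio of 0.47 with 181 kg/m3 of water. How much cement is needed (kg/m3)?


Cement = water / (w/c)
= 181 / 0.47
= 385.1 kg/m3

385.1


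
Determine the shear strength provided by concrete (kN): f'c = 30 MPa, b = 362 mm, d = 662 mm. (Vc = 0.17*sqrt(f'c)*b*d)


Vc = 0.17 * sqrt(30) * 362 * 662 / 1000
= 223.14 kN

223.14


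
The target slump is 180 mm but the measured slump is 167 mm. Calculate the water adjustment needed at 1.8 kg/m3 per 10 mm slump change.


Difference = 180 - 167 = 13 mm
Water adjustment = 13 * 1.8 / 10 = 2.3 kg/m3

2.3


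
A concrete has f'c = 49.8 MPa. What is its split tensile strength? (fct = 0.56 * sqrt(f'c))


fct = 0.56 * sqrt(49.8)
= 0.56 * 7.057
= 3.952 MPa

3.952


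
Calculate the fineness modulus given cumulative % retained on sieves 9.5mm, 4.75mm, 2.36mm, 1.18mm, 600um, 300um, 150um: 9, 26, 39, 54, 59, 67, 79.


FM = sum(cumulative % retained) / 100
= 333 / 100
= 3.33

3.33


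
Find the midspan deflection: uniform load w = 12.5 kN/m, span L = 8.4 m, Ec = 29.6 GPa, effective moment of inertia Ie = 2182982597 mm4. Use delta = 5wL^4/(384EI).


Convert: L = 8.4 m = 8400 mm, Ec = 29.6 GPa = 29600 MPa
delta = 5 * 12.5 * 8400^4 / (384 * 29600 * 2182982597)
= 12.54 mm

12.54


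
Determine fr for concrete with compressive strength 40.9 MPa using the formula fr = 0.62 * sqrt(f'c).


fr = 0.62 * sqrt(40.9)
= 3.965 MPa

3.965


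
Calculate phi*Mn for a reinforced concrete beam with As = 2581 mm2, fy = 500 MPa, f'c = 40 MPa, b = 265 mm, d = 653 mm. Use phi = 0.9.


a = As * fy / (0.85 * f'c * b)
= 2581 * 500 / (0.85 * 40 * 265)
= 143.2297 mm
Mn = As * fy * (d - a/2) / 10^6
= 750.2775 kN-m
phi*Mn = 0.9 * 750.2775 = 675.25 kN-m

675.25


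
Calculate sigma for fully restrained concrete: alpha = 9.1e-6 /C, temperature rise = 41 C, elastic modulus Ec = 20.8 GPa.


sigma = alpha * dT * Ec
= 9.1e-6 * 41 * 20.8 * 1000
= 7.76 MPa

7.76


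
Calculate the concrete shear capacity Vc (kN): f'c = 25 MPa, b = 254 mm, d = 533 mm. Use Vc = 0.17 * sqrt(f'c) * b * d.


Vc = 0.17 * sqrt(25) * 254 * 533 / 1000
= 115.07 kN

115.07


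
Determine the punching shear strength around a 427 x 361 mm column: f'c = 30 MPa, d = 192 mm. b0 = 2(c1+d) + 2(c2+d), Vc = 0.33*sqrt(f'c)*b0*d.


b0 = 2*(427 + 192) + 2*(361 + 192) = 2344 mm
Vc = 0.33 * sqrt(30) * 2344 * 192 / 1000
= 813.45 kN

813.45


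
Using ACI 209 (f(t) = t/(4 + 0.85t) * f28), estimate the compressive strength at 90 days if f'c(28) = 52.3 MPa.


f(90) = 90 / (4 + 0.85 * 90) * 52.3
= 90 / 80.5 * 52.3
= 58.47 MPa

58.47


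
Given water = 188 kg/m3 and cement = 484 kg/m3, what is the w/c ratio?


w/c = water / cement
w/c = 188 / 484 = 0.388

0.388


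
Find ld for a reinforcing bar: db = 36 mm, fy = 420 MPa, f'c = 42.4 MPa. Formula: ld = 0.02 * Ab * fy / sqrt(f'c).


Ab = pi * 36^2 / 4 = 1017.876 mm2
ld = 0.02 * 1017.876 * 420 / sqrt(42.4)
= 1313.1 mm

1313.1


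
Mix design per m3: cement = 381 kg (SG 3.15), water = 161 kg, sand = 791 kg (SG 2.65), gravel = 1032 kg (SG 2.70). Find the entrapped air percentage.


Vol cement = 381 / (3.15 * 1000) = 0.120952 m3
Vol water = 161 / 1000 = 0.161 m3
Vol sand = 791 / (2.65 * 1000) = 0.298491 m3
Vol gravel = 1032 / (2.70 * 1000) = 0.382222 m3
Total solid + water volume = 0.962665 m3
Air = (1 - 0.962665) * 100 = 3.73%

3.73


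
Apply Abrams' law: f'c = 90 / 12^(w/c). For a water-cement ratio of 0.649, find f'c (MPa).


f'c = 90 / 12^0.649
= 90 / 5.016
= 17.94 MPa

17.94


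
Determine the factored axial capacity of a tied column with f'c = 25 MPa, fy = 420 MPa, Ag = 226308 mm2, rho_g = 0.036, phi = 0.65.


Ast = rho * Ag = 0.036 * 226308 = 8147.088 mm2
phi*Pn = 0.65 * 0.80 * (0.85 * 25 * (226308 - 8147.088) + 420 * 8147.088) / 1000
= 4190.0 kN

4190.0


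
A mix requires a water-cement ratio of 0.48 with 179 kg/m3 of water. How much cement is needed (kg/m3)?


Cement = water / (w/c)
= 179 / 0.48
= 372.9 kg/m3

372.9


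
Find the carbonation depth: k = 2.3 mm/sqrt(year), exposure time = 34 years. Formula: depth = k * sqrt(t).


depth = k * sqrt(t)
= 2.3 * sqrt(34)
= 13.41 mm

13.41


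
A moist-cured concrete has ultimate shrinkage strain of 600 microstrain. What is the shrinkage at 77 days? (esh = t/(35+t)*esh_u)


esh(77) = 77 / (35 + 77) * 600
= 77 / 112 * 600
= 412.5 microstrain

412.5


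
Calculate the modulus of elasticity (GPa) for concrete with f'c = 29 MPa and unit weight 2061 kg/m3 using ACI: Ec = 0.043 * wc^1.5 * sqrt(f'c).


Ec = 0.043 * 2061^1.5 * sqrt(29) / 1000
= 21.67 GPa

21.67


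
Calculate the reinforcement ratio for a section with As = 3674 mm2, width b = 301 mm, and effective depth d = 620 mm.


rho = As / (b * d)
= 3674 / (301 * 620)
= 0.0197

0.0197


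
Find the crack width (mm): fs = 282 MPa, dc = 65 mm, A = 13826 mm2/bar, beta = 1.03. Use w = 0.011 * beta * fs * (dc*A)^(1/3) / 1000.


w = 0.011 * beta * fs * (dc * A)^(1/3) / 1000
= 0.011 * 1.03 * 282 * (65 * 13826)^(1/3) / 1000
= 0.308 mm

0.308


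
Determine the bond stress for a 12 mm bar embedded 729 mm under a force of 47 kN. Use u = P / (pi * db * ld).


u = P / (pi * db * ld)
= 47 * 1000 / (pi * 12 * 729)
= 1.71 MPa

1.71


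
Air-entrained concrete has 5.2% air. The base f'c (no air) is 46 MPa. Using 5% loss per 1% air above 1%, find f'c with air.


Strength loss = (5.2 - 1) * 5 = 21.0%
f'c = 46 * (1 - 21.0/100)
= 36.34 MPa

36.34


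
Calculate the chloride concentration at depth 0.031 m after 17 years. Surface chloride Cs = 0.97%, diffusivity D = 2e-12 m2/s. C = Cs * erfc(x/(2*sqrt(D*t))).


t_seconds = 17 * 365.25 * 24 * 3600 = 536479200.0 s
arg = 0.031 / (2 * sqrt(2e-12 * 536479200.0))
= 0.4732
erfc(0.4732) = 0.5034
C = 0.97 * 0.5034 = 0.4883%

0.4883


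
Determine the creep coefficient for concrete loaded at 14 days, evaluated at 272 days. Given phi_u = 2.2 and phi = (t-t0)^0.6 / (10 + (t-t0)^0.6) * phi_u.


dt = 272 - 14 = 258
phi = 258^0.6 / (10 + 258^0.6) * 2.2
= 1.621

1.621


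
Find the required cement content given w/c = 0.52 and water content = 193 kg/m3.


Cement = water / (w/c)
= 193 / 0.52
= 371.2 kg/m3

371.2


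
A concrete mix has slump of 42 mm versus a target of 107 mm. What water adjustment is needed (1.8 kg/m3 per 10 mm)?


Difference = 107 - 42 = 65 mm
Water adjustment = 65 * 1.8 / 10 = 11.7 kg/m3

11.7


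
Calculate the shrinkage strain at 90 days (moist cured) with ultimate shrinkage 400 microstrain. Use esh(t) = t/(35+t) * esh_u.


esh(90) = 90 / (35 + 90) * 400
= 90 / 125 * 400
= 288.0 microstrain

288.0


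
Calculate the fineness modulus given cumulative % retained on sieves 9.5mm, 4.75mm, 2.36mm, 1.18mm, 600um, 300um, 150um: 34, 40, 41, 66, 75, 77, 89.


FM = sum(cumulative % retained) / 100
= 422 / 100
= 4.22

4.22


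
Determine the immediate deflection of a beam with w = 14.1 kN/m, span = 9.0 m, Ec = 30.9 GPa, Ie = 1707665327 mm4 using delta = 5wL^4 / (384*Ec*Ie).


Convert: L = 9.0 m = 9000 mm, Ec = 30.9 GPa = 30900 MPa
delta = 5 * 14.1 * 9000^4 / (384 * 30900 * 1707665327)
= 22.83 mm

22.83


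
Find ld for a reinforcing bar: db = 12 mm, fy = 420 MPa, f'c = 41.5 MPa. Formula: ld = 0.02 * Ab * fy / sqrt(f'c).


Ab = pi * 12^2 / 4 = 113.097 mm2
ld = 0.02 * 113.097 * 420 / sqrt(41.5)
= 147.5 mm

147.5


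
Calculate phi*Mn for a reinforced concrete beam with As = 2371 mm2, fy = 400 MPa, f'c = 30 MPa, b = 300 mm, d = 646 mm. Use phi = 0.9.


a = As * fy / (0.85 * f'c * b)
= 2371 * 400 / (0.85 * 30 * 300)
= 123.9739 mm
Mn = As * fy * (d - a/2) / 10^6
= 553.878 kN-m
phi*Mn = 0.9 * 553.878 = 498.49 kN-m

498.49


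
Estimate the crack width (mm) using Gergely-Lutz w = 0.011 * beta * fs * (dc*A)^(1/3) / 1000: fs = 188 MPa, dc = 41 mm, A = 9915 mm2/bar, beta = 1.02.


w = 0.011 * beta * fs * (dc * A)^(1/3) / 1000
= 0.011 * 1.02 * 188 * (41 * 9915)^(1/3) / 1000
= 0.156 mm

0.156


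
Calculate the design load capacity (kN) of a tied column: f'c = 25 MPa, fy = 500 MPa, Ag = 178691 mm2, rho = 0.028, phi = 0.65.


Ast = rho * Ag = 0.028 * 178691 = 5003.348 mm2
phi*Pn = 0.65 * 0.80 * (0.85 * 25 * (178691 - 5003.348) + 500 * 5003.348) / 1000
= 3220.12 kN

3220.12


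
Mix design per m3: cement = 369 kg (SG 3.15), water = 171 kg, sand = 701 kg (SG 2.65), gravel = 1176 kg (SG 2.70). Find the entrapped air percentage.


Vol cement = 369 / (3.15 * 1000) = 0.117143 m3
Vol water = 171 / 1000 = 0.171 m3
Vol sand = 701 / (2.65 * 1000) = 0.264528 m3
Vol gravel = 1176 / (2.70 * 1000) = 0.435556 m3
Total solid + water volume = 0.988227 m3
Air = (1 - 0.988227) * 100 = 1.18%

1.18


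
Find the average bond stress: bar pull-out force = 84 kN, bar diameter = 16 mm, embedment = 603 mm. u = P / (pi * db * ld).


u = P / (pi * db * ld)
= 84 * 1000 / (pi * 16 * 603)
= 2.771 MPa

2.771


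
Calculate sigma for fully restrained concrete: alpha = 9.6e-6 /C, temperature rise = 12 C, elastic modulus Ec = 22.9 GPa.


sigma = alpha * dT * Ec
= 9.6e-6 * 12 * 22.9 * 1000
= 2.638 MPa

2.638


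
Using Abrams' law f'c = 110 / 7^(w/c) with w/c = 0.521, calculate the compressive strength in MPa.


f'c = 110 / 7^0.521
= 110 / 2.756
= 39.91 MPa

39.91


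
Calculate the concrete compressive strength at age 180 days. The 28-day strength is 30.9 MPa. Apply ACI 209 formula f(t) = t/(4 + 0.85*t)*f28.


f(180) = 180 / (4 + 0.85 * 180) * 30.9
= 180 / 157.0 * 30.9
= 35.43 MPa

35.43


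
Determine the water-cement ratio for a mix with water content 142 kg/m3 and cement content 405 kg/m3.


w/c = water / cement
w/c = 142 / 405 = 0.351

0.351


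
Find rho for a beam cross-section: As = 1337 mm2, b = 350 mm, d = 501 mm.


rho = As / (b * d)
= 1337 / (350 * 501)
= 0.0076

0.0076


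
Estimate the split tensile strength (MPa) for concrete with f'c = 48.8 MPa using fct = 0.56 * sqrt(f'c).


fct = 0.56 * sqrt(48.8)
= 0.56 * 6.986
= 3.912 MPa

3.912


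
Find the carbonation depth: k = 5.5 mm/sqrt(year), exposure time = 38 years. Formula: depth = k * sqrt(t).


depth = k * sqrt(t)
= 5.5 * sqrt(38)
= 33.9 mm

33.9


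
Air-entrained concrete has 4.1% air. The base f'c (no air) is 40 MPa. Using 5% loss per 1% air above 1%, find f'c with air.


Strength loss = (4.1 - 1) * 5 = 15.5%
f'c = 40 * (1 - 15.5/100)
= 33.8 MPa

33.8


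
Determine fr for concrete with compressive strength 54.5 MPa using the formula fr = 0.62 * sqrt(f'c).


fr = 0.62 * sqrt(54.5)
= 4.577 MPa

4.577


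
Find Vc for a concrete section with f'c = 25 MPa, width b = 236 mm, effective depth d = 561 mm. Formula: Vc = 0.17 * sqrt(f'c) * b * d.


Vc = 0.17 * sqrt(25) * 236 * 561 / 1000
= 112.54 kN

112.54


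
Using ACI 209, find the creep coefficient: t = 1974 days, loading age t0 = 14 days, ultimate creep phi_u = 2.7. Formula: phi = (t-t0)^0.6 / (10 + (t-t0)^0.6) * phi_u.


dt = 1974 - 14 = 1960
phi = 1960^0.6 / (10 + 1960^0.6) * 2.7
= 2.442

2.442


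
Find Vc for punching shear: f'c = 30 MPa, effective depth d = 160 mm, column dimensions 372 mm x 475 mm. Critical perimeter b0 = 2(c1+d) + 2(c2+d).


b0 = 2*(372 + 160) + 2*(475 + 160) = 2334 mm
Vc = 0.33 * sqrt(30) * 2334 * 160 / 1000
= 674.99 kN

674.99


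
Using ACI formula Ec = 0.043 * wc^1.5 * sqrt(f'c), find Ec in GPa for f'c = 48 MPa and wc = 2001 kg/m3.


Ec = 0.043 * 2001^1.5 * sqrt(48) / 1000
= 26.67 GPa

26.67


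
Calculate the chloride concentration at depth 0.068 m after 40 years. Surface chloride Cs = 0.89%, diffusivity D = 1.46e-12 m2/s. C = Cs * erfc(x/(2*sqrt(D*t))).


t_seconds = 40 * 365.25 * 24 * 3600 = 1262304000.0 s
arg = 0.068 / (2 * sqrt(1.46e-12 * 1262304000.0))
= 0.792
erfc(0.792) = 0.2627
C = 0.89 * 0.2627 = 0.2338%

0.2338


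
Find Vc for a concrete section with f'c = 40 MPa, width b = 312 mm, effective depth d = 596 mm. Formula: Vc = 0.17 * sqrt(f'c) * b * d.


Vc = 0.17 * sqrt(40) * 312 * 596 / 1000
= 199.93 kN

199.93


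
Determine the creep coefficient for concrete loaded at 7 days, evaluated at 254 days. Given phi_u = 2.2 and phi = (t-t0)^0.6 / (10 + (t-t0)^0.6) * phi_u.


dt = 254 - 7 = 247
phi = 247^0.6 / (10 + 247^0.6) * 2.2
= 1.61

1.61


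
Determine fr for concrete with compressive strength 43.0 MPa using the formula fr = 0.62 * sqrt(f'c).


fr = 0.62 * sqrt(43.0)
= 4.066 MPa

4.066


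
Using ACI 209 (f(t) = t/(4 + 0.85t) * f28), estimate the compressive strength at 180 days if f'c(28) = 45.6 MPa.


f(180) = 180 / (4 + 0.85 * 180) * 45.6
= 180 / 157.0 * 45.6
= 52.28 MPa

52.28


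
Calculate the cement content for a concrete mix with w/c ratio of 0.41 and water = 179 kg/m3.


Cement = water / (w/c)
= 179 / 0.41
= 436.6 kg/m3

436.6


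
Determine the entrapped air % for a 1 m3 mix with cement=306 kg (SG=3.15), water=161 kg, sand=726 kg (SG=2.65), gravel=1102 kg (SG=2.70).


Vol cement = 306 / (3.15 * 1000) = 0.097143 m3
Vol water = 161 / 1000 = 0.161 m3
Vol sand = 726 / (2.65 * 1000) = 0.273962 m3
Vol gravel = 1102 / (2.70 * 1000) = 0.408148 m3
Total solid + water volume = 0.940253 m3
Air = (1 - 0.940253) * 100 = 5.97%

5.97


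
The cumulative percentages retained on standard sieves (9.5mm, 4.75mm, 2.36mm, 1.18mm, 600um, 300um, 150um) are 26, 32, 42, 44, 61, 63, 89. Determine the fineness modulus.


FM = sum(cumulative % retained) / 100
= 357 / 100
= 3.57

3.57


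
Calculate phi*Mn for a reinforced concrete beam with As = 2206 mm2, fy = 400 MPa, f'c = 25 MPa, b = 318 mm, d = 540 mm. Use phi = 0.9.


a = As * fy / (0.85 * f'c * b)
= 2206 * 400 / (0.85 * 25 * 318)
= 130.5808 mm
Mn = As * fy * (d - a/2) / 10^6
= 418.8837 kN-m
phi*Mn = 0.9 * 418.8837 = 377.0 kN-m

377.0


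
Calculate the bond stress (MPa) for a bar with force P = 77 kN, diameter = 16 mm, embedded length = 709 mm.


u = P / (pi * db * ld)
= 77 * 1000 / (pi * 16 * 709)
= 2.161 MPa

2.161


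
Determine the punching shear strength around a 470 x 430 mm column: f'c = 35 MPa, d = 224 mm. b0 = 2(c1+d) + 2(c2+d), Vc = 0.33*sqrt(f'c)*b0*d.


b0 = 2*(470 + 224) + 2*(430 + 224) = 2696 mm
Vc = 0.33 * sqrt(35) * 2696 * 224 / 1000
= 1179.01 kN

1179.01


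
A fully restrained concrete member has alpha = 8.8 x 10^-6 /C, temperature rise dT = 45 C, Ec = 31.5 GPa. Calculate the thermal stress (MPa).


sigma = alpha * dT * Ec
= 8.8e-6 * 45 * 31.5 * 1000
= 12.474 MPa

12.474


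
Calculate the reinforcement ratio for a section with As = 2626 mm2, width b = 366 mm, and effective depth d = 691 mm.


rho = As / (b * d)
= 2626 / (366 * 691)
= 0.0104

0.0104


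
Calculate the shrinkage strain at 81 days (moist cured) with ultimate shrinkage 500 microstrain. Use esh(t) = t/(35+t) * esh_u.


esh(81) = 81 / (35 + 81) * 500
= 81 / 116 * 500
= 349.1 microstrain

349.1


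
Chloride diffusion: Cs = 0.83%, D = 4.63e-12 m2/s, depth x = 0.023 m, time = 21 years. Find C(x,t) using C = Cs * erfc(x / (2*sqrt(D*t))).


t_seconds = 21 * 365.25 * 24 * 3600 = 662709600.0 s
arg = 0.023 / (2 * sqrt(4.63e-12 * 662709600.0))
= 0.2076
erfc(0.2076) = 0.7691
C = 0.83 * 0.7691 = 0.6383%

0.6383


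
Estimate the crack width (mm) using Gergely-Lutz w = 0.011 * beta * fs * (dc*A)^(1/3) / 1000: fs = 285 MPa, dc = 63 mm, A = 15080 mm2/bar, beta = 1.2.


w = 0.011 * beta * fs * (dc * A)^(1/3) / 1000
= 0.011 * 1.2 * 285 * (63 * 15080)^(1/3) / 1000
= 0.37 mm

0.37


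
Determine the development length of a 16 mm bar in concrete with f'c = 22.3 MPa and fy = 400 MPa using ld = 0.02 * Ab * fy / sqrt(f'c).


Ab = pi * 16^2 / 4 = 201.062 mm2
ld = 0.02 * 201.062 * 400 / sqrt(22.3)
= 340.6 mm

340.6


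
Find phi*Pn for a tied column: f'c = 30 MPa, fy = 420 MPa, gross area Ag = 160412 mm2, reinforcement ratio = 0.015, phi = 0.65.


Ast = rho * Ag = 0.015 * 160412 = 2406.18 mm2
phi*Pn = 0.65 * 0.80 * (0.85 * 30 * (160412 - 2406.18) + 420 * 2406.18) / 1000
= 2620.67 kN

2620.67


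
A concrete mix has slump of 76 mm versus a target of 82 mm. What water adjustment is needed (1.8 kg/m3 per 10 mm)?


Difference = 82 - 76 = 6 mm
Water adjustment = 6 * 1.8 / 10 = 1.1 kg/m3

1.1


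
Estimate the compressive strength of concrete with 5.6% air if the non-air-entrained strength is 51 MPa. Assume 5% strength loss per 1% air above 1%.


Strength loss = (5.6 - 1) * 5 = 23.0%
f'c = 51 * (1 - 23.0/100)
= 39.27 MPa

39.27


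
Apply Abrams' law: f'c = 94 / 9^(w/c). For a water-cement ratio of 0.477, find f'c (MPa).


f'c = 94 / 9^0.477
= 94 / 2.852
= 32.96 MPa

32.96


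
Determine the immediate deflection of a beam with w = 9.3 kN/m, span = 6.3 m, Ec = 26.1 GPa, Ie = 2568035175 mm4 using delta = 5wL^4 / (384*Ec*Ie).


Convert: L = 6.3 m = 6300 mm, Ec = 26.1 GPa = 26100 MPa
delta = 5 * 9.3 * 6300^4 / (384 * 26100 * 2568035175)
= 2.85 mm

2.85


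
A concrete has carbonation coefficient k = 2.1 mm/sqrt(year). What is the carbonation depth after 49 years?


depth = k * sqrt(t)
= 2.1 * sqrt(49)
= 14.7 mm

14.7


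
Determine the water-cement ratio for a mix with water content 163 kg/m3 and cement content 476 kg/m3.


w/c = water / cement
w/c = 163 / 476 = 0.342

0.342


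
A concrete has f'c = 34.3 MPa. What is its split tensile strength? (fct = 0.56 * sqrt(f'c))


fct = 0.56 * sqrt(34.3)
= 0.56 * 5.857
= 3.28 MPa

3.28


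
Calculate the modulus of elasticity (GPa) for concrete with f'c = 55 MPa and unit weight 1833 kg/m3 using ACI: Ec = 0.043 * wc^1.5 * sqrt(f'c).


Ec = 0.043 * 1833^1.5 * sqrt(55) / 1000
= 25.03 GPa

25.03


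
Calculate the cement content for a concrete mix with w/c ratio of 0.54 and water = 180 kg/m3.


Cement = water / (w/c)
= 180 / 0.54
= 333.3 kg/m3

333.3


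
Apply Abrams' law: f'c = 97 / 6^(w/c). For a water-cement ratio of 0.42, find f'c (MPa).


f'c = 97 / 6^0.42
= 97 / 2.122
= 45.7 MPa

45.7


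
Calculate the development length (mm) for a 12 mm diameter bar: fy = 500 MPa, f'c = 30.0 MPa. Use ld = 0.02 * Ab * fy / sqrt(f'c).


Ab = pi * 12^2 / 4 = 113.097 mm2
ld = 0.02 * 113.097 * 500 / sqrt(30.0)
= 206.5 mm

206.5


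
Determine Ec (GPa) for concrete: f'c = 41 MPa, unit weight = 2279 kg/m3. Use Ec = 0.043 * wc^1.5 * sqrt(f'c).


Ec = 0.043 * 2279^1.5 * sqrt(41) / 1000
= 29.96 GPa

29.96


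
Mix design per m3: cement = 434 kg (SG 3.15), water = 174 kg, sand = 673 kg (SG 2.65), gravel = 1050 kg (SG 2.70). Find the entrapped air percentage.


Vol cement = 434 / (3.15 * 1000) = 0.137778 m3
Vol water = 174 / 1000 = 0.174 m3
Vol sand = 673 / (2.65 * 1000) = 0.253962 m3
Vol gravel = 1050 / (2.70 * 1000) = 0.388889 m3
Total solid + water volume = 0.954629 m3
Air = (1 - 0.954629) * 100 = 4.54%

4.54


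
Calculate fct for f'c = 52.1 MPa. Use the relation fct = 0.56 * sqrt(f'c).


fct = 0.56 * sqrt(52.1)
= 0.56 * 7.218
= 4.042 MPa

4.042


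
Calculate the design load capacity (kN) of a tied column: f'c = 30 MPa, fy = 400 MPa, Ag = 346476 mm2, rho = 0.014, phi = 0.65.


Ast = rho * Ag = 0.014 * 346476 = 4850.664 mm2
phi*Pn = 0.65 * 0.80 * (0.85 * 30 * (346476 - 4850.664) + 400 * 4850.664) / 1000
= 5538.89 kN

5538.89


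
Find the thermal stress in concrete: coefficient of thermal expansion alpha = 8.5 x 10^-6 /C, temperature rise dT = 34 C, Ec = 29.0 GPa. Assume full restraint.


sigma = alpha * dT * Ec
= 8.5e-6 * 34 * 29.0 * 1000
= 8.381 MPa

8.381


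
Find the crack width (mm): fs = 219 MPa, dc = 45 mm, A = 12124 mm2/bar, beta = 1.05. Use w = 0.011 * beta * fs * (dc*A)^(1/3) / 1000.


w = 0.011 * beta * fs * (dc * A)^(1/3) / 1000
= 0.011 * 1.05 * 219 * (45 * 12124)^(1/3) / 1000
= 0.207 mm

0.207


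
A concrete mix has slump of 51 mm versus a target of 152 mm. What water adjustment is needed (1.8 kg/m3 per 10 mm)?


Difference = 152 - 51 = 101 mm
Water adjustment = 101 * 1.8 / 10 = 18.2 kg/m3

18.2


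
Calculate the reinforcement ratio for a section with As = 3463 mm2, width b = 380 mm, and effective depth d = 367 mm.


rho = As / (b * d)
= 3463 / (380 * 367)
= 0.0248

0.0248


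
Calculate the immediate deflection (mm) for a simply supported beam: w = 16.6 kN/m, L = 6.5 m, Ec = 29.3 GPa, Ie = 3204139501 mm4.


Convert: L = 6.5 m = 6500 mm, Ec = 29.3 GPa = 29300 MPa
delta = 5 * 16.6 * 6500^4 / (384 * 29300 * 3204139501)
= 4.11 mm

4.11


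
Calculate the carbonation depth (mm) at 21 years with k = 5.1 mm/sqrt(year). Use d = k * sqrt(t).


depth = k * sqrt(t)
= 5.1 * sqrt(21)
= 23.37 mm

23.37


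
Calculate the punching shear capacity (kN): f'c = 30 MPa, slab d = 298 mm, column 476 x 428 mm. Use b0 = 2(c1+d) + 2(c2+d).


b0 = 2*(476 + 298) + 2*(428 + 298) = 3000 mm
Vc = 0.33 * sqrt(30) * 3000 * 298 / 1000
= 1615.89 kN

1615.89


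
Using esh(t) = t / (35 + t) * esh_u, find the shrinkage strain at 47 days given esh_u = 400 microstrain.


esh(47) = 47 / (35 + 47) * 400
= 47 / 82 * 400
= 229.3 microstrain

229.3


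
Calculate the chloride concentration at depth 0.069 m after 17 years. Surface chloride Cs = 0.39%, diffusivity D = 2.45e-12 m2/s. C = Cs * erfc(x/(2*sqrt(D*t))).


t_seconds = 17 * 365.25 * 24 * 3600 = 536479200.0 s
arg = 0.069 / (2 * sqrt(2.45e-12 * 536479200.0))
= 0.9516
erfc(0.9516) = 0.1784
C = 0.39 * 0.1784 = 0.0696%

0.0696


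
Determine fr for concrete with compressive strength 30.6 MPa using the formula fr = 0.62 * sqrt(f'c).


fr = 0.62 * sqrt(30.6)
= 3.43 MPa

3.43


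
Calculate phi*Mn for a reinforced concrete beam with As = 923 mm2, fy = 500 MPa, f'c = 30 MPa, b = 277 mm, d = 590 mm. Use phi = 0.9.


a = As * fy / (0.85 * f'c * b)
= 923 * 500 / (0.85 * 30 * 277)
= 65.3359 mm
Mn = As * fy * (d - a/2) / 10^6
= 257.2087 kN-m
phi*Mn = 0.9 * 257.2087 = 231.49 kN-m

231.49


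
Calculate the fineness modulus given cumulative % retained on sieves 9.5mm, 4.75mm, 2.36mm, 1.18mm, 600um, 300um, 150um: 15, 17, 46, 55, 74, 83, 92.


FM = sum(cumulative % retained) / 100
= 382 / 100
= 3.82

3.82


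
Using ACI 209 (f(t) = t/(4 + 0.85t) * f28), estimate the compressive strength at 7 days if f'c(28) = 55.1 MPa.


f(7) = 7 / (4 + 0.85 * 7) * 55.1
= 7 / 9.95 * 55.1
= 38.76 MPa

38.76


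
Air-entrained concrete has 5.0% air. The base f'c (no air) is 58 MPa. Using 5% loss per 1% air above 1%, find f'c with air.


Strength loss = (5.0 - 1) * 5 = 20.0%
f'c = 58 * (1 - 20.0/100)
= 46.4 MPa

46.4


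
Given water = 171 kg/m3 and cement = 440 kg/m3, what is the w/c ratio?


w/c = water / cement
w/c = 171 / 440 = 0.389

0.389


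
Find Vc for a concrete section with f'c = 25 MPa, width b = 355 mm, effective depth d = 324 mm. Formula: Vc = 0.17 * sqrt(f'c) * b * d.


Vc = 0.17 * sqrt(25) * 355 * 324 / 1000
= 97.77 kN

97.77


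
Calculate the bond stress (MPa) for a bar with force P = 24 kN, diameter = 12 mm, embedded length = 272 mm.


u = P / (pi * db * ld)
= 24 * 1000 / (pi * 12 * 272)
= 2.341 MPa

2.341


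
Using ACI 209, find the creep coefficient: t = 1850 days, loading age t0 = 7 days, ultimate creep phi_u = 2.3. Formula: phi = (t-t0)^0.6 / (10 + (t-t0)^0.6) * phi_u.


dt = 1850 - 7 = 1843
phi = 1843^0.6 / (10 + 1843^0.6) * 2.3
= 2.072

2.072


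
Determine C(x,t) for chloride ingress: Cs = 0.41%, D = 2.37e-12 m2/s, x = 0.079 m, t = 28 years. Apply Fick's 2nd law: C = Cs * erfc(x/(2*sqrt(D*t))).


t_seconds = 28 * 365.25 * 24 * 3600 = 883612800.0 s
arg = 0.079 / (2 * sqrt(2.37e-12 * 883612800.0))
= 0.8632
erfc(0.8632) = 0.2222
C = 0.41 * 0.2222 = 0.0911%

0.0911


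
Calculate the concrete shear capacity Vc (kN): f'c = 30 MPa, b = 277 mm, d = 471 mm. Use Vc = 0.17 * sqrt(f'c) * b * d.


Vc = 0.17 * sqrt(30) * 277 * 471 / 1000
= 121.48 kN

121.48


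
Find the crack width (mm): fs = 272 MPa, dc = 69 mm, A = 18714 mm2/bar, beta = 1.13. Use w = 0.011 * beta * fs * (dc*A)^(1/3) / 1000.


w = 0.011 * beta * fs * (dc * A)^(1/3) / 1000
= 0.011 * 1.13 * 272 * (69 * 18714)^(1/3) / 1000
= 0.368 mm

0.368


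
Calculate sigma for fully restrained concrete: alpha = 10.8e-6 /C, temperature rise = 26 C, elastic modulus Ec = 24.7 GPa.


sigma = alpha * dT * Ec
= 10.8e-6 * 26 * 24.7 * 1000
= 6.936 MPa

6.936


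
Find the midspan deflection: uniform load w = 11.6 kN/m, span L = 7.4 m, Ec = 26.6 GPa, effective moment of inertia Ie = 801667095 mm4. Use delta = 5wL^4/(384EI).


Convert: L = 7.4 m = 7400 mm, Ec = 26.6 GPa = 26600 MPa
delta = 5 * 11.6 * 7400^4 / (384 * 26600 * 801667095)
= 21.24 mm

21.24


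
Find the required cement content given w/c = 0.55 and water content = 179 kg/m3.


Cement = water / (w/c)
= 179 / 0.55
= 325.5 kg/m3

325.5


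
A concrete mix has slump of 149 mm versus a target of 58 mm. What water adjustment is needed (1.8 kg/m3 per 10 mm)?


Difference = 58 - 149 = -91 mm
Water adjustment = -91 * 1.8 / 10 = -16.4 kg/m3

-16.4


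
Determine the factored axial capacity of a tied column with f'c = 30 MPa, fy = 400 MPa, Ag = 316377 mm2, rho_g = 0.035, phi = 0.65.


Ast = rho * Ag = 0.035 * 316377 = 11073.195 mm2
phi*Pn = 0.65 * 0.80 * (0.85 * 30 * (316377 - 11073.195) + 400 * 11073.195) / 1000
= 6351.55 kN

6351.55


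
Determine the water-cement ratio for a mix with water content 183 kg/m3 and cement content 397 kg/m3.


w/c = water / cement
w/c = 183 / 397 = 0.461

0.461


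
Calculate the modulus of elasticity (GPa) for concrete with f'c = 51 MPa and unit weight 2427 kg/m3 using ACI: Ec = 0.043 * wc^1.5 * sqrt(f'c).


Ec = 0.043 * 2427^1.5 * sqrt(51) / 1000
= 36.72 GPa

36.72


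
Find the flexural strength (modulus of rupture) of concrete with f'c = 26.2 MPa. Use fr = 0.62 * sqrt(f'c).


fr = 0.62 * sqrt(26.2)
= 3.174 MPa

3.174


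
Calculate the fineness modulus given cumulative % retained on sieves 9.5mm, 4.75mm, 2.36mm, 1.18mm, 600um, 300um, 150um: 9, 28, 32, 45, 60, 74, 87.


FM = sum(cumulative % retained) / 100
= 335 / 100
= 3.35

3.35


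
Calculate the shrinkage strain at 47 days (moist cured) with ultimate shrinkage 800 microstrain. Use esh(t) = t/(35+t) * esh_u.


esh(47) = 47 / (35 + 47) * 800
= 47 / 82 * 800
= 458.5 microstrain

458.5


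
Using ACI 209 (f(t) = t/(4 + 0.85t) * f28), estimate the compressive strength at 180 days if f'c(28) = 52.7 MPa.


f(180) = 180 / (4 + 0.85 * 180) * 52.7
= 180 / 157.0 * 52.7
= 60.42 MPa

60.42


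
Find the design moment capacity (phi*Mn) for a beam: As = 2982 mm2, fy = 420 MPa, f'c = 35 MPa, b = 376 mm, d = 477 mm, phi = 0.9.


a = As * fy / (0.85 * f'c * b)
= 2982 * 420 / (0.85 * 35 * 376)
= 111.965 mm
Mn = As * fy * (d - a/2) / 10^6
= 527.2992 kN-m
phi*Mn = 0.9 * 527.2992 = 474.57 kN-m

474.57


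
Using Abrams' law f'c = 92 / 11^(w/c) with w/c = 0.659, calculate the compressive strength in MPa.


f'c = 92 / 11^0.659
= 92 / 4.856
= 18.95 MPa

18.95


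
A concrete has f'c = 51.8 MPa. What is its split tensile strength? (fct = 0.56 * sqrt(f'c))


fct = 0.56 * sqrt(51.8)
= 0.56 * 7.197
= 4.03 MPa

4.03


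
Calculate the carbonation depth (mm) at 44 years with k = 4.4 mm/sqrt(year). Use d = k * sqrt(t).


depth = k * sqrt(t)
= 4.4 * sqrt(44)
= 29.19 mm

29.19


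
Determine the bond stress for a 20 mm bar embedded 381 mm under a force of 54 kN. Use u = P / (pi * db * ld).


u = P / (pi * db * ld)
= 54 * 1000 / (pi * 20 * 381)
= 2.256 MPa

2.256


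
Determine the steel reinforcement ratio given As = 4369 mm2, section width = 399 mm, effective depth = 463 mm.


rho = As / (b * d)
= 4369 / (399 * 463)
= 0.0236

0.0236


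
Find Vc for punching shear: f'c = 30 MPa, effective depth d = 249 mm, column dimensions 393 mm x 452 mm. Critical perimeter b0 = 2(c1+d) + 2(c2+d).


b0 = 2*(393 + 249) + 2*(452 + 249) = 2686 mm
Vc = 0.33 * sqrt(30) * 2686 * 249 / 1000
= 1208.87 kN

1208.87


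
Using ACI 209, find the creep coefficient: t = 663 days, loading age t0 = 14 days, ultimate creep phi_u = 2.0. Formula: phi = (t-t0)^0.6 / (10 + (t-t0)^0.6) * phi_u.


dt = 663 - 14 = 649
phi = 649^0.6 / (10 + 649^0.6) * 2.0
= 1.659

1.659


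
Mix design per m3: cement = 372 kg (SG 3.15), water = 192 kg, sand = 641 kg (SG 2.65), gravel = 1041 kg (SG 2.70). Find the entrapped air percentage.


Vol cement = 372 / (3.15 * 1000) = 0.118095 m3
Vol water = 192 / 1000 = 0.192 m3
Vol sand = 641 / (2.65 * 1000) = 0.241887 m3
Vol gravel = 1041 / (2.70 * 1000) = 0.385556 m3
Total solid + water volume = 0.937538 m3
Air = (1 - 0.937538) * 100 = 6.25%

6.25


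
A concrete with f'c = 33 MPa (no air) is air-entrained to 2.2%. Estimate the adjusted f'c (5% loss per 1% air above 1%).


Strength loss = (2.2 - 1) * 5 = 6.0%
f'c = 33 * (1 - 6.0/100)
= 31.02 MPa

31.02


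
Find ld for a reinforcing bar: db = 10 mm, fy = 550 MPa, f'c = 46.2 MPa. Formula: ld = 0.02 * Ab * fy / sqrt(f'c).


Ab = pi * 10^2 / 4 = 78.54 mm2
ld = 0.02 * 78.54 * 550 / sqrt(46.2)
= 127.1 mm

127.1


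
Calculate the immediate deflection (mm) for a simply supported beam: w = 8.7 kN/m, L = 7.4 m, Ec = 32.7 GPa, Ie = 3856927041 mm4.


Convert: L = 7.4 m = 7400 mm, Ec = 32.7 GPa = 32700 MPa
delta = 5 * 8.7 * 7400^4 / (384 * 32700 * 3856927041)
= 2.69 mm

2.69


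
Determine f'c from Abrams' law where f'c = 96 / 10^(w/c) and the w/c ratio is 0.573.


f'c = 96 / 10^0.573
= 96 / 3.741
= 25.66 MPa

25.66


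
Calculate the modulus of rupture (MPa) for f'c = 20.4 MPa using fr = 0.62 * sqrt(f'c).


fr = 0.62 * sqrt(20.4)
= 2.8 MPa

2.8


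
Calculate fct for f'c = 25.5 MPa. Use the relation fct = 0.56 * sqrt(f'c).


fct = 0.56 * sqrt(25.5)
= 0.56 * 5.05
= 2.828 MPa

2.828


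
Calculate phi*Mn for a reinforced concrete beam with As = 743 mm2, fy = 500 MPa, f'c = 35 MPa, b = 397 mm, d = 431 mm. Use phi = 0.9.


a = As * fy / (0.85 * f'c * b)
= 743 * 500 / (0.85 * 35 * 397)
= 31.4544 mm
Mn = As * fy * (d - a/2) / 10^6
= 154.2738 kN-m
phi*Mn = 0.9 * 154.2738 = 138.85 kN-m

138.85


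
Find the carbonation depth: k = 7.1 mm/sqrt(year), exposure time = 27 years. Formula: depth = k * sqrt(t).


depth = k * sqrt(t)
= 7.1 * sqrt(27)
= 36.89 mm

36.89


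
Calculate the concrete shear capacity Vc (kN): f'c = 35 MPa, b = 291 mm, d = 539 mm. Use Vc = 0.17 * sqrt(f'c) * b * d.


Vc = 0.17 * sqrt(35) * 291 * 539 / 1000
= 157.75 kN

157.75


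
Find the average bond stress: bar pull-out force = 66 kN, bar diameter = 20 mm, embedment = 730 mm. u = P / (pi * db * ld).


u = P / (pi * db * ld)
= 66 * 1000 / (pi * 20 * 730)
= 1.439 MPa

1.439


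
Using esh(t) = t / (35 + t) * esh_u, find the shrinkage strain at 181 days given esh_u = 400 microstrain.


esh(181) = 181 / (35 + 181) * 400
= 181 / 216 * 400
= 335.2 microstrain

335.2


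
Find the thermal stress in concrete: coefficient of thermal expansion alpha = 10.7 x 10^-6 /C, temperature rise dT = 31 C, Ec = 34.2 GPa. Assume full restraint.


sigma = alpha * dT * Ec
= 10.7e-6 * 31 * 34.2 * 1000
= 11.344 MPa

11.344


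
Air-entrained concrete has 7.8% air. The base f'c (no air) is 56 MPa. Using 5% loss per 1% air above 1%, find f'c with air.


Strength loss = (7.8 - 1) * 5 = 34.0%
f'c = 56 * (1 - 34.0/100)
= 36.96 MPa

36.96


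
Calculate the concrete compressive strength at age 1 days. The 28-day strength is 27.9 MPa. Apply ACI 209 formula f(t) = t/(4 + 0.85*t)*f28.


f(1) = 1 / (4 + 0.85 * 1) * 27.9
= 1 / 4.85 * 27.9
= 5.75 MPa

5.75


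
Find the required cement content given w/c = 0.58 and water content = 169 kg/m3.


Cement = water / (w/c)
= 169 / 0.58
= 291.4 kg/m3

291.4


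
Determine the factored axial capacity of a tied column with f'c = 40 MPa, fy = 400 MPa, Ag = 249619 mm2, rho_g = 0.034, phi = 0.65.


Ast = rho * Ag = 0.034 * 249619 = 8487.046 mm2
phi*Pn = 0.65 * 0.80 * (0.85 * 40 * (249619 - 8487.046) + 400 * 8487.046) / 1000
= 6028.52 kN

6028.52


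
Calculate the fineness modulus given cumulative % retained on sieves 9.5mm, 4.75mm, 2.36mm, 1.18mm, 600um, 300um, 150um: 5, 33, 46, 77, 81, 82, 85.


FM = sum(cumulative % retained) / 100
= 409 / 100
= 4.09

4.09


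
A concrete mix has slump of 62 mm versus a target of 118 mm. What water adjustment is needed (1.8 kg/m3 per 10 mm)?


Difference = 118 - 62 = 56 mm
Water adjustment = 56 * 1.8 / 10 = 10.1 kg/m3

10.1


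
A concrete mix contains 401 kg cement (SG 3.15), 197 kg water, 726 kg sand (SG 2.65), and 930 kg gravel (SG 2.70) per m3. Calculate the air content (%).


Vol cement = 401 / (3.15 * 1000) = 0.127302 m3
Vol water = 197 / 1000 = 0.197 m3
Vol sand = 726 / (2.65 * 1000) = 0.273962 m3
Vol gravel = 930 / (2.70 * 1000) = 0.344444 m3
Total solid + water volume = 0.942708 m3
Air = (1 - 0.942708) * 100 = 5.73%

5.73


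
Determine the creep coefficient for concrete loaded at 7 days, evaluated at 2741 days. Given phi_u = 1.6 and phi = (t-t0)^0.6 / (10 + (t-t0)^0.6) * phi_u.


dt = 2741 - 7 = 2734
phi = 2734^0.6 / (10 + 2734^0.6) * 1.6
= 1.472

1.472


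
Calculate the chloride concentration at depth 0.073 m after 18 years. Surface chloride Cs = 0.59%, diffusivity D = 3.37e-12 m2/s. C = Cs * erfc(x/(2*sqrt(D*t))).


t_seconds = 18 * 365.25 * 24 * 3600 = 568036800.0 s
arg = 0.073 / (2 * sqrt(3.37e-12 * 568036800.0))
= 0.8342
erfc(0.8342) = 0.2381
C = 0.59 * 0.2381 = 0.1405%

0.1405


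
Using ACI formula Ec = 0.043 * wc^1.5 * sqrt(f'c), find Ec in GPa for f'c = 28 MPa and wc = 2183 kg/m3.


Ec = 0.043 * 2183^1.5 * sqrt(28) / 1000
= 23.21 GPa

23.21
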